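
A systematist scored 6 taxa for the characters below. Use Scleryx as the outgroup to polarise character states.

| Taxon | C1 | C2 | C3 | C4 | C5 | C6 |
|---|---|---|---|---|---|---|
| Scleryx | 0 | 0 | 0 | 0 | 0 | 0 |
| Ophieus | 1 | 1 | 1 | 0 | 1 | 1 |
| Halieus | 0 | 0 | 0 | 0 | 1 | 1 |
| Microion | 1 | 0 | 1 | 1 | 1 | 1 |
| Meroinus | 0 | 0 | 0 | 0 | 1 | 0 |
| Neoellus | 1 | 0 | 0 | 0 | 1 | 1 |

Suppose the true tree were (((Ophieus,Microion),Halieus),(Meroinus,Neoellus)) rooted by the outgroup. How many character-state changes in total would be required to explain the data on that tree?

Map each character onto (((Ophieus,Microion),Halieus),(Meroinus,Neoellus)) (rooted by Scleryx) and count the minimum state changes it requires (Fitch parsimony):
C1: 2; C2: 1; C3: 1; C4: 1; C5: 1; C6: 2.
Total tree length = 8.

8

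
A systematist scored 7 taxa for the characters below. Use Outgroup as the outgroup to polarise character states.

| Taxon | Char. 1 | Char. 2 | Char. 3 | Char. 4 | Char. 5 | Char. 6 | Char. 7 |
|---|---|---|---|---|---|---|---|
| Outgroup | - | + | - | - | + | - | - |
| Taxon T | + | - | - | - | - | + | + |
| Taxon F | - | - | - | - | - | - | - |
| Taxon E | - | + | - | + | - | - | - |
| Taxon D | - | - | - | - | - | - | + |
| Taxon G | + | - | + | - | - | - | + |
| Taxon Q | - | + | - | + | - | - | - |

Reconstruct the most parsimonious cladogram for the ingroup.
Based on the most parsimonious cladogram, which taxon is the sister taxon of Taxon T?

Character polarity is set by the outgroup: the derived state is whichever differs from the outgroup's state, so for Char. 2, Char. 5 the derived state is '-', and for the remaining characters it is '+'.
Char. 1: derived state '+' in Taxon G and Taxon T only — synapomorphy for {Taxon G, Taxon T}.
Char. 2: derived state '-' in Taxon D, Taxon F, Taxon G, and Taxon T only — synapomorphy for {Taxon D, Taxon F, Taxon G, Taxon T}.
Char. 3 (derived state '+') is unique to Taxon G (autapomorphy; uninformative for grouping).
Char. 4: derived state '+' in Taxon E and Taxon Q only — synapomorphy for {Taxon E, Taxon Q}.
All ingroup taxa share the derived state '-' for Char. 5; it defines the ingroup but does not resolve relationships within it.
Char. 6: derived state '+' in Taxon T only — an autapomorphy, so it tells us nothing about relationships among taxa.
Char. 7: derived state '+' in Taxon D, Taxon G, and Taxon T only — synapomorphy for {Taxon D, Taxon G, Taxon T}.
Most parsimonious ingroup topology: ((((Taxon T,Taxon G),Taxon D),Taxon F),(Taxon E,Taxon Q)).
Taxon T and Taxon G form a cherry on this tree, so they are sister taxa.

Taxon G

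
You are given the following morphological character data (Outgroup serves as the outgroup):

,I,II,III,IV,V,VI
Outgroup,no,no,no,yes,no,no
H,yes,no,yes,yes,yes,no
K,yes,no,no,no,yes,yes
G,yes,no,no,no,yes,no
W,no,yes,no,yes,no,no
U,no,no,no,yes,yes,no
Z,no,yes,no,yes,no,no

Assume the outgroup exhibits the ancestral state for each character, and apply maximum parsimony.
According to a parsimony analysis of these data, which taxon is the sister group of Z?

W

Character polarity is set by the outgroup: the derived state is whichever differs from the outgroup's state, so for IV the derived state is 'no', and for the remaining characters it is 'yes'.
Only G, H, and K show the derived state 'yes' for I, supporting them as a clade.
II (derived state 'yes') is shared by W and Z — a synapomorphy uniting that clade.
III: derived state 'yes' in H only — an autapomorphy, so it tells us nothing about relationships among taxa.
IV: derived state 'no' in G and K only — synapomorphy for {G, K}.
V (derived state 'yes') is shared by G, H, K, and U — a synapomorphy uniting that clade.
VI (derived state 'yes') is unique to K (autapomorphy; uninformative for grouping).
Most parsimonious ingroup topology: (((H,(K,G)),U),(W,Z)).
Z and W form a cherry on this tree, so they are sister taxa.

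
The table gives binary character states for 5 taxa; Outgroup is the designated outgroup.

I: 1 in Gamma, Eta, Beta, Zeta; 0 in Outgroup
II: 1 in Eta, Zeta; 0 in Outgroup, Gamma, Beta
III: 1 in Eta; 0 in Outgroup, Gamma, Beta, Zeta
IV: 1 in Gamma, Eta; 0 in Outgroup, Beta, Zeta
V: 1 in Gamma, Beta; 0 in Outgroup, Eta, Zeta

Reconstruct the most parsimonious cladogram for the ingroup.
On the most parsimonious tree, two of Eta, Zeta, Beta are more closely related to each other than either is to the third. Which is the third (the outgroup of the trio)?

The outgroup has state '0' for every character, so '1' is the derived state throughout.
All ingroup taxa share the derived state '1' for I; it defines the ingroup but does not resolve relationships within it.
II (derived state '1') is shared by Eta and Zeta — a synapomorphy uniting that clade.
III: derived state '1' in Eta only — an autapomorphy, so it tells us nothing about relationships among taxa.
IV (state '1') occurs in Eta and Gamma but conflicts with the nesting implied by the other characters — most parsimoniously interpreted as homoplasy.
V (derived state '1') is shared by Beta and Gamma — a synapomorphy uniting that clade.
Most parsimonious ingroup topology: ((Gamma,Beta),(Eta,Zeta)).
Eta and Zeta share a more recent common ancestor with each other than either does with Beta, so Beta is the least closely related of the three.

Beta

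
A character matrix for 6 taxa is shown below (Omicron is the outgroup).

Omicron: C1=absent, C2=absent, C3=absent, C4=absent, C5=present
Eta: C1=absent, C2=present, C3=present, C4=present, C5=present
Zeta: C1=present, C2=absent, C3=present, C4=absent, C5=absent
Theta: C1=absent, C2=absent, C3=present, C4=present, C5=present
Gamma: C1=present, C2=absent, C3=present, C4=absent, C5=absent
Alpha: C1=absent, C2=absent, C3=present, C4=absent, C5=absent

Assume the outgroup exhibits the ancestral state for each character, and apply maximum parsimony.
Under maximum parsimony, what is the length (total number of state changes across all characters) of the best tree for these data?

5

Character polarity is set by the outgroup: the derived state is whichever differs from the outgroup's state, so for C5 the derived state is 'absent', and for the remaining characters it is 'present'.
C1: derived state 'present' in Gamma and Zeta only — synapomorphy for {Gamma, Zeta}.
C2: derived state 'present' in Eta only — an autapomorphy, so it tells us nothing about relationships among taxa.
C3 (derived state 'present') is shared by all ingroup taxa — unites the whole ingroup.
Only Eta and Theta show the derived state 'present' for C4, supporting them as a clade.
Only Alpha, Gamma, and Zeta show the derived state 'absent' for C5, supporting them as a clade.
Most parsimonious ingroup topology: ((Eta,Theta),((Zeta,Gamma),Alpha)).
Changes per character on this tree: C1: 1; C2: 1; C3: 1; C4: 1; C5: 1.
Total = 5.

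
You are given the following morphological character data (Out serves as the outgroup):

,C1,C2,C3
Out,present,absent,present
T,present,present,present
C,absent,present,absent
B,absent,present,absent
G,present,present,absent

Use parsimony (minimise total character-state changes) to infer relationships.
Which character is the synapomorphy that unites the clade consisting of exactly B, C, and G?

C3

Character polarity is set by the outgroup: the derived state is whichever differs from the outgroup's state, so for C1, C3 the derived state is 'absent', and for the remaining characters it is 'present'.
Only B and C show the derived state 'absent' for C1, supporting them as a clade.
All ingroup taxa share the derived state 'present' for C2; it defines the ingroup but does not resolve relationships within it.
Only B, C, and G show the derived state 'absent' for C3, supporting them as a clade.
Most parsimonious ingroup topology: (T,((C,B),G)).
The clade {B, C, G} is supported by C3: its derived state 'absent' occurs in exactly those taxa and in no other taxon (including the outgroup).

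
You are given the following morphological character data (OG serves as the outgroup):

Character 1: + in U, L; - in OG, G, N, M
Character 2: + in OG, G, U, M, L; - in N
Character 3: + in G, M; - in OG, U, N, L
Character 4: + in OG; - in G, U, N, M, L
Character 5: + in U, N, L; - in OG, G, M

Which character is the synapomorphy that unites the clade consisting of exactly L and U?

Character 1

Character polarity is set by the outgroup: the derived state is whichever differs from the outgroup's state, so for Character 2, Character 4 the derived state is '-', and for the remaining characters it is '+'.
Character 1: derived state '+' in L and U only — synapomorphy for {L, U}.
Character 2 (derived state '-') is unique to N (autapomorphy; uninformative for grouping).
Character 3 (derived state '+') is shared by G and M — a synapomorphy uniting that clade.
Character 4 (derived state '-') is shared by all ingroup taxa — unites the whole ingroup.
Character 5 (derived state '+') is shared by L, N, and U — a synapomorphy uniting that clade.
Most parsimonious ingroup topology: ((G,M),((U,L),N)).
The clade {L, U} is supported by Character 1: its derived state '+' occurs in exactly those taxa and in no other taxon (including the outgroup).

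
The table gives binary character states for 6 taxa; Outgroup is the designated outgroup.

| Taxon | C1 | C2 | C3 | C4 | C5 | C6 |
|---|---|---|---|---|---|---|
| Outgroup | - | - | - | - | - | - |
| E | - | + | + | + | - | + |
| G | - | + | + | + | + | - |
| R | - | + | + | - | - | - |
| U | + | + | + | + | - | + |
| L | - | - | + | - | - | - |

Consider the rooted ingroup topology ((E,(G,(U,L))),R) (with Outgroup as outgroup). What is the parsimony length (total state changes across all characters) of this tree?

9

Map each character onto ((E,(G,(U,L))),R) (rooted by Outgroup) and count the minimum state changes it requires (Fitch parsimony):
C1: 1; C2: 2; C3: 1; C4: 2; C5: 1; C6: 2.
Total tree length = 9.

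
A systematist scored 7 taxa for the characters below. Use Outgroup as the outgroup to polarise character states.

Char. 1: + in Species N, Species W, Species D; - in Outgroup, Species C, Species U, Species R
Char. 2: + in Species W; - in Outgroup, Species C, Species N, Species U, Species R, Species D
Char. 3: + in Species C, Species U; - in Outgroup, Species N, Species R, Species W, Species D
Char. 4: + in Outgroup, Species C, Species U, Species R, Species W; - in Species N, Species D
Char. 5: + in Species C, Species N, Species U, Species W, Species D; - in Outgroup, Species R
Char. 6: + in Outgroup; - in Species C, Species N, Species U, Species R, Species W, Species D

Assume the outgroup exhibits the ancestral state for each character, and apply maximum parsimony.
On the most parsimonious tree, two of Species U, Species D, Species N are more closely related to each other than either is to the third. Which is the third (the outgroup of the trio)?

Character polarity is set by the outgroup: the derived state is whichever differs from the outgroup's state, so for Char. 4, Char. 6 the derived state is '-', and for the remaining characters it is '+'.
Char. 1: derived state '+' in Species D, Species N, and Species W only — synapomorphy for {Species D, Species N, Species W}.
Char. 2 (derived state '+') is unique to Species W (autapomorphy; uninformative for grouping).
Char. 3: derived state '+' in Species C and Species U only — synapomorphy for {Species C, Species U}.
Char. 4: derived state '-' in Species D and Species N only — synapomorphy for {Species D, Species N}.
Only Species C, Species D, Species N, Species U, and Species W show the derived state '+' for Char. 5, supporting them as a clade.
Char. 6 (derived state '-') is shared by all ingroup taxa — unites the whole ingroup.
Most parsimonious ingroup topology: (Species R,((Species W,(Species D,Species N)),(Species C,Species U))).
Species N and Species D share a more recent common ancestor with each other than either does with Species U, so Species U is the least closely related of the three.

Species U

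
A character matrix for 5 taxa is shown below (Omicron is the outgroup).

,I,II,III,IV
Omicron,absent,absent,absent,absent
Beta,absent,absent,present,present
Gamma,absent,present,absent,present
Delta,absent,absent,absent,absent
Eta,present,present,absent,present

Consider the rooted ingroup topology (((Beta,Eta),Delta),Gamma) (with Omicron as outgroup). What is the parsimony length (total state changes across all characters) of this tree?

6

Map each character onto (((Beta,Eta),Delta),Gamma) (rooted by Omicron) and count the minimum state changes it requires (Fitch parsimony):
I: 1; II: 2; III: 1; IV: 2.
Total tree length = 6.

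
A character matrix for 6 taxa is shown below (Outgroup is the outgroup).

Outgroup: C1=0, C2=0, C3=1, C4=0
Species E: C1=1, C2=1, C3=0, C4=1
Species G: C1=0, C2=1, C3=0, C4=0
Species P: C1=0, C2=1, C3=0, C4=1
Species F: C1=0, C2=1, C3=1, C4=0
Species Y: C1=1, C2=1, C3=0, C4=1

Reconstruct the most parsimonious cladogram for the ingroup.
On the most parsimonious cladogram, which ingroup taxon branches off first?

Character polarity is set by the outgroup: the derived state is whichever differs from the outgroup's state, so for C3 the derived state is '0', and for the remaining characters it is '1'.
Only Species E and Species Y show the derived state '1' for C1, supporting them as a clade.
C2 (derived state '1') is shared by all ingroup taxa — unites the whole ingroup.
Only Species E, Species G, Species P, and Species Y show the derived state '0' for C3, supporting them as a clade.
Only Species E, Species P, and Species Y show the derived state '1' for C4, supporting them as a clade.
Most parsimonious ingroup topology: ((((Species E,Species Y),Species P),Species G),Species F).
Species F is sister to the clade containing all other ingroup taxa, so it is the earliest-diverging (most basal) ingroup lineage.

Species F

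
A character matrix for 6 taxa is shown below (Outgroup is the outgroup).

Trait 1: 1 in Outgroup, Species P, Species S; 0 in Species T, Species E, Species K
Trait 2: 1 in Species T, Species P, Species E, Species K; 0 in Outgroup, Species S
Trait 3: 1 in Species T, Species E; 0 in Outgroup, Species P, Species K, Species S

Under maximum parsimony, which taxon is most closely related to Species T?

Species E

Character polarity is set by the outgroup: the derived state is whichever differs from the outgroup's state, so for Trait 1 the derived state is '0', and for the remaining characters it is '1'.
Only Species E, Species K, and Species T show the derived state '0' for Trait 1, supporting them as a clade.
Trait 2 (derived state '1') is shared by Species E, Species K, Species P, and Species T — a synapomorphy uniting that clade.
Trait 3 (derived state '1') is shared by Species E and Species T — a synapomorphy uniting that clade.
Most parsimonious ingroup topology: ((((Species T,Species E),Species K),Species P),Species S).
Species T and Species E form a cherry on this tree, so they are sister taxa.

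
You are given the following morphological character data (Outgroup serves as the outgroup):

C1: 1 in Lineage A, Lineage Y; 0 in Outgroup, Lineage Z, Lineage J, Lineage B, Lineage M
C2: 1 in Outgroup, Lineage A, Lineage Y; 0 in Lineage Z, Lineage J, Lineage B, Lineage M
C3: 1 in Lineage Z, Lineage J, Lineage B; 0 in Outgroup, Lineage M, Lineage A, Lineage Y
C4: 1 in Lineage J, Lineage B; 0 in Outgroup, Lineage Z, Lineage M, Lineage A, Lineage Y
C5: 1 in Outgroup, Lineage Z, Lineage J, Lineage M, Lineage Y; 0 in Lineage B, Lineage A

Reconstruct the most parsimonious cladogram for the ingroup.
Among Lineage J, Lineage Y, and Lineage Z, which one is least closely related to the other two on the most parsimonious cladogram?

Character polarity is set by the outgroup: the derived state is whichever differs from the outgroup's state, so for C2, C5 the derived state is '0', and for the remaining characters it is '1'.
C1 (derived state '1') is shared by Lineage A and Lineage Y — a synapomorphy uniting that clade.
C2: derived state '0' in Lineage B, Lineage J, Lineage M, and Lineage Z only — synapomorphy for {Lineage B, Lineage J, Lineage M, Lineage Z}.
C3 (derived state '1') is shared by Lineage B, Lineage J, and Lineage Z — a synapomorphy uniting that clade.
C4: derived state '1' in Lineage B and Lineage J only — synapomorphy for {Lineage B, Lineage J}.
C5 groups Lineage A and Lineage B, which is incompatible with the clades supported by the remaining characters; treating it as convergent (homoplasy) costs fewer steps than any alternative tree.
Most parsimonious ingroup topology: (((Lineage Z,(Lineage J,Lineage B)),Lineage M),(Lineage A,Lineage Y)).
Lineage J and Lineage Z share a more recent common ancestor with each other than either does with Lineage Y, so Lineage Y is the least closely related of the three.

Lineage Y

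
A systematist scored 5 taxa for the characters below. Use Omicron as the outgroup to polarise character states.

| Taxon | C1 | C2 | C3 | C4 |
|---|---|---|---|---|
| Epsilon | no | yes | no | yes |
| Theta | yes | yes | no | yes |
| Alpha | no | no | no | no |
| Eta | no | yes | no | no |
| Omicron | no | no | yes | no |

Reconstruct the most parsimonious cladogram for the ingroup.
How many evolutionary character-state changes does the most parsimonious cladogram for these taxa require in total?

4

Character polarity is set by the outgroup: the derived state is whichever differs from the outgroup's state, so for C3 the derived state is 'no', and for the remaining characters it is 'yes'.
C1: derived state 'yes' in Theta only — an autapomorphy, so it tells us nothing about relationships among taxa.
Only Epsilon, Eta, and Theta show the derived state 'yes' for C2, supporting them as a clade.
C3 (derived state 'no') is shared by all ingroup taxa — unites the whole ingroup.
C4: derived state 'yes' in Epsilon and Theta only — synapomorphy for {Epsilon, Theta}.
Most parsimonious ingroup topology: (((Theta,Epsilon),Eta),Alpha).
Changes per character on this tree: C1: 1; C2: 1; C3: 1; C4: 1.
Total = 4.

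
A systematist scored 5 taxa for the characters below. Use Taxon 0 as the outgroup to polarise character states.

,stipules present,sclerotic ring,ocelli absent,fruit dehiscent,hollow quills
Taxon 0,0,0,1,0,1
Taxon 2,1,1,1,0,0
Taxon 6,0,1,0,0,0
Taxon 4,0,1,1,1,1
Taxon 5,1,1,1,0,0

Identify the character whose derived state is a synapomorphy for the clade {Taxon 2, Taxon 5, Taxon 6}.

Character polarity is set by the outgroup: the derived state is whichever differs from the outgroup's state, so for ocelli absent, hollow quills the derived state is '0', and for the remaining characters it is '1'.
Only Taxon 2 and Taxon 5 show the derived state '1' for stipules present, supporting them as a clade.
All ingroup taxa share the derived state '1' for sclerotic ring; it defines the ingroup but does not resolve relationships within it.
ocelli absent: derived state '0' in Taxon 6 only — an autapomorphy, so it tells us nothing about relationships among taxa.
fruit dehiscent: derived state '1' in Taxon 4 only — an autapomorphy, so it tells us nothing about relationships among taxa.
hollow quills (derived state '0') is shared by Taxon 2, Taxon 5, and Taxon 6 — a synapomorphy uniting that clade.
Most parsimonious ingroup topology: (((Taxon 2,Taxon 5),Taxon 6),Taxon 4).
The clade {Taxon 2, Taxon 5, Taxon 6} is supported by hollow quills: its derived state '0' occurs in exactly those taxa and in no other taxon (including the outgroup).

hollow quills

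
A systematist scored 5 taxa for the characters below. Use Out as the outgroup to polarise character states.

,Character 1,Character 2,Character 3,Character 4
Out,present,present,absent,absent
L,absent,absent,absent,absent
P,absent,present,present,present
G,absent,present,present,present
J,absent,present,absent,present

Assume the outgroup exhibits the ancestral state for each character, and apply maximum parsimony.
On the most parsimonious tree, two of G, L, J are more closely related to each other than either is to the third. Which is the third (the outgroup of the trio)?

Character polarity is set by the outgroup: the derived state is whichever differs from the outgroup's state, so for Character 1, Character 2 the derived state is 'absent', and for the remaining characters it is 'present'.
Character 1 (derived state 'absent') is shared by all ingroup taxa — unites the whole ingroup.
Character 2: derived state 'absent' in L only — an autapomorphy, so it tells us nothing about relationships among taxa.
Only G and P show the derived state 'present' for Character 3, supporting them as a clade.
Character 4 (derived state 'present') is shared by G, J, and P — a synapomorphy uniting that clade.
Most parsimonious ingroup topology: (L,((P,G),J)).
G and J share a more recent common ancestor with each other than either does with L, so L is the least closely related of the three.

L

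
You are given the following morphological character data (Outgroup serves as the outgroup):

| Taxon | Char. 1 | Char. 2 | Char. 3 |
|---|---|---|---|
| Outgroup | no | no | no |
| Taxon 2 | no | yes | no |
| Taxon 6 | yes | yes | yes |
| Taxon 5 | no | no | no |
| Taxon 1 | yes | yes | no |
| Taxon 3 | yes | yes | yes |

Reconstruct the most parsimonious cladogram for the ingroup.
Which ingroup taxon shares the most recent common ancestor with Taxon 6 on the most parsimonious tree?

The outgroup has state 'no' for every character, so 'yes' is the derived state throughout.
Char. 1: derived state 'yes' in Taxon 1, Taxon 3, and Taxon 6 only — synapomorphy for {Taxon 1, Taxon 3, Taxon 6}.
Char. 2 (derived state 'yes') is shared by Taxon 1, Taxon 2, Taxon 3, and Taxon 6 — a synapomorphy uniting that clade.
Char. 3 (derived state 'yes') is shared by Taxon 3 and Taxon 6 — a synapomorphy uniting that clade.
Most parsimonious ingroup topology: ((Taxon 2,((Taxon 6,Taxon 3),Taxon 1)),Taxon 5).
Taxon 6 and Taxon 3 form a cherry on this tree, so they are sister taxa.

Taxon 3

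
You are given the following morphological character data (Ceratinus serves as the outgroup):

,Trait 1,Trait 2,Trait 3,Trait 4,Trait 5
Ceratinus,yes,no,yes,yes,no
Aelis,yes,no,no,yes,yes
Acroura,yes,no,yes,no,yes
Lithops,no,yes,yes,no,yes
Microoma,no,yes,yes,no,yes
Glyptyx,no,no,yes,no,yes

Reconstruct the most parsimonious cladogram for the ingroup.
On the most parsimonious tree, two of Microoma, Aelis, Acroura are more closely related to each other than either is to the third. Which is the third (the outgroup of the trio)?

Character polarity is set by the outgroup: the derived state is whichever differs from the outgroup's state, so for Trait 1, Trait 3, Trait 4 the derived state is 'no', and for the remaining characters it is 'yes'.
Trait 1 (derived state 'no') is shared by Glyptyx, Lithops, and Microoma — a synapomorphy uniting that clade.
Trait 2 (derived state 'yes') is shared by Lithops and Microoma — a synapomorphy uniting that clade.
Trait 3: derived state 'no' in Aelis only — an autapomorphy, so it tells us nothing about relationships among taxa.
Trait 4: derived state 'no' in Acroura, Glyptyx, Lithops, and Microoma only — synapomorphy for {Acroura, Glyptyx, Lithops, Microoma}.
All ingroup taxa share the derived state 'yes' for Trait 5; it defines the ingroup but does not resolve relationships within it.
Most parsimonious ingroup topology: (Aelis,(Acroura,((Lithops,Microoma),Glyptyx))).
Microoma and Acroura share a more recent common ancestor with each other than either does with Aelis, so Aelis is the least closely related of the three.

Aelis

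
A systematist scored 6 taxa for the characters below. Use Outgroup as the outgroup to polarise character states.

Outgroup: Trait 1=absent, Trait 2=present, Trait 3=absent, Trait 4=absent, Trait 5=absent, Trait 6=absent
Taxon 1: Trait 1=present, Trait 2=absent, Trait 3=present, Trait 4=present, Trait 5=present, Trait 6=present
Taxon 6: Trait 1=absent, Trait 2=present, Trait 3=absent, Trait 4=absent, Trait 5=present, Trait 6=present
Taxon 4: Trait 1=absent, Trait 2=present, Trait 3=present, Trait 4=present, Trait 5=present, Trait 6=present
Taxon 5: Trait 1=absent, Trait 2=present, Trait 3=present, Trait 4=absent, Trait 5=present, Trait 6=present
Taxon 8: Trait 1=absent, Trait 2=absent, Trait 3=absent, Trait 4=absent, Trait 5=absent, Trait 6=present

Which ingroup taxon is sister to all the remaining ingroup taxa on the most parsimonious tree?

Taxon 8

Character polarity is set by the outgroup: the derived state is whichever differs from the outgroup's state, so for Trait 2 the derived state is 'absent', and for the remaining characters it is 'present'.
Trait 1: derived state 'present' in Taxon 1 only — an autapomorphy, so it tells us nothing about relationships among taxa.
Trait 2 groups Taxon 1 and Taxon 8, which is incompatible with the clades supported by the remaining characters; treating it as convergent (homoplasy) costs fewer steps than any alternative tree.
Trait 3: derived state 'present' in Taxon 1, Taxon 4, and Taxon 5 only — synapomorphy for {Taxon 1, Taxon 4, Taxon 5}.
Trait 4: derived state 'present' in Taxon 1 and Taxon 4 only — synapomorphy for {Taxon 1, Taxon 4}.
Trait 5 (derived state 'present') is shared by Taxon 1, Taxon 4, Taxon 5, and Taxon 6 — a synapomorphy uniting that clade.
Trait 6 (derived state 'present') is shared by all ingroup taxa — unites the whole ingroup.
Most parsimonious ingroup topology: ((((Taxon 1,Taxon 4),Taxon 5),Taxon 6),Taxon 8).
Taxon 8 is sister to the clade containing all other ingroup taxa, so it is the earliest-diverging (most basal) ingroup lineage.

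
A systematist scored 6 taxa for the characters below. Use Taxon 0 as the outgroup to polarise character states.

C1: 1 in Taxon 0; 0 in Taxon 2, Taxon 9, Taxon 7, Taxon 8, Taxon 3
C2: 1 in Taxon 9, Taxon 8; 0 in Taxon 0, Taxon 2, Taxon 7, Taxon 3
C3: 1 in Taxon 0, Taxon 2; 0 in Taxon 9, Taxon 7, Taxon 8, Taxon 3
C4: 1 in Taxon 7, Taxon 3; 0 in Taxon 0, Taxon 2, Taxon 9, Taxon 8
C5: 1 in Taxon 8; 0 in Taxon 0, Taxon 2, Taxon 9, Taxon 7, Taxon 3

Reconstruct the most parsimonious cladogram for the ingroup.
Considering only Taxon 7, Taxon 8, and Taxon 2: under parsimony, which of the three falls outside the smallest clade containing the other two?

Taxon 2

Character polarity is set by the outgroup: the derived state is whichever differs from the outgroup's state, so for C1, C3 the derived state is '0', and for the remaining characters it is '1'.
All ingroup taxa share the derived state '0' for C1; it defines the ingroup but does not resolve relationships within it.
C2 (derived state '1') is shared by Taxon 8 and Taxon 9 — a synapomorphy uniting that clade.
C3 (derived state '0') is shared by Taxon 3, Taxon 7, Taxon 8, and Taxon 9 — a synapomorphy uniting that clade.
C4 (derived state '1') is shared by Taxon 3 and Taxon 7 — a synapomorphy uniting that clade.
C5 (derived state '1') is unique to Taxon 8 (autapomorphy; uninformative for grouping).
Most parsimonious ingroup topology: (Taxon 2,((Taxon 9,Taxon 8),(Taxon 7,Taxon 3))).
Taxon 7 and Taxon 8 share a more recent common ancestor with each other than either does with Taxon 2, so Taxon 2 is the least closely related of the three.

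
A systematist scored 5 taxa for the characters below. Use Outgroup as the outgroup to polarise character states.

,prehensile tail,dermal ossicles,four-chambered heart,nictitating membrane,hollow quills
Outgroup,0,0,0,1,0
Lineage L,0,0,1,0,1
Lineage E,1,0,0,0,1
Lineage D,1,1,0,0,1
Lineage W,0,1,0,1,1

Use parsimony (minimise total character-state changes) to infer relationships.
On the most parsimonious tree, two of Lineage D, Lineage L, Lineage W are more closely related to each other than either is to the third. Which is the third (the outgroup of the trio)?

Character polarity is set by the outgroup: the derived state is whichever differs from the outgroup's state, so for nictitating membrane the derived state is '0', and for the remaining characters it is '1'.
prehensile tail: derived state '1' in Lineage D and Lineage E only — synapomorphy for {Lineage D, Lineage E}.
dermal ossicles groups Lineage D and Lineage W, which is incompatible with the clades supported by the remaining characters; treating it as convergent (homoplasy) costs fewer steps than any alternative tree.
four-chambered heart: derived state '1' in Lineage L only — an autapomorphy, so it tells us nothing about relationships among taxa.
nictitating membrane: derived state '0' in Lineage D, Lineage E, and Lineage L only — synapomorphy for {Lineage D, Lineage E, Lineage L}.
All ingroup taxa share the derived state '1' for hollow quills; it defines the ingroup but does not resolve relationships within it.
Most parsimonious ingroup topology: ((Lineage L,(Lineage E,Lineage D)),Lineage W).
Lineage L and Lineage D share a more recent common ancestor with each other than either does with Lineage W, so Lineage W is the least closely related of the three.

Lineage W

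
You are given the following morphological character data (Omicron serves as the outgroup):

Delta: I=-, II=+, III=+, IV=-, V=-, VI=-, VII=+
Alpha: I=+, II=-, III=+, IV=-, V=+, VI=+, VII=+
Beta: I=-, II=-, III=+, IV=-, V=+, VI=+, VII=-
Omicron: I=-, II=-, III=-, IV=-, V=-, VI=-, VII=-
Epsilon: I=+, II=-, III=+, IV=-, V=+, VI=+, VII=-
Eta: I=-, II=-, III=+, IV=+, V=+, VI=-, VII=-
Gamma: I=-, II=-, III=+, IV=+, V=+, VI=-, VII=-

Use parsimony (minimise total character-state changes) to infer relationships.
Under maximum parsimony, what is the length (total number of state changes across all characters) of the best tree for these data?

The outgroup has state '-' for every character, so '+' is the derived state throughout.
I: derived state '+' in Alpha and Epsilon only — synapomorphy for {Alpha, Epsilon}.
II (derived state '+') is unique to Delta (autapomorphy; uninformative for grouping).
All ingroup taxa share the derived state '+' for III; it defines the ingroup but does not resolve relationships within it.
IV (derived state '+') is shared by Eta and Gamma — a synapomorphy uniting that clade.
V (derived state '+') is shared by Alpha, Beta, Epsilon, Eta, and Gamma — a synapomorphy uniting that clade.
VI: derived state '+' in Alpha, Beta, and Epsilon only — synapomorphy for {Alpha, Beta, Epsilon}.
VII groups Alpha and Delta, which is incompatible with the clades supported by the remaining characters; treating it as convergent (homoplasy) costs fewer steps than any alternative tree.
Most parsimonious ingroup topology: (((Eta,Gamma),((Alpha,Epsilon),Beta)),Delta).
Changes per character on this tree: I: 1; II: 1; III: 1; IV: 1; V: 1; VI: 1; VII: 2.
Total = 8.

8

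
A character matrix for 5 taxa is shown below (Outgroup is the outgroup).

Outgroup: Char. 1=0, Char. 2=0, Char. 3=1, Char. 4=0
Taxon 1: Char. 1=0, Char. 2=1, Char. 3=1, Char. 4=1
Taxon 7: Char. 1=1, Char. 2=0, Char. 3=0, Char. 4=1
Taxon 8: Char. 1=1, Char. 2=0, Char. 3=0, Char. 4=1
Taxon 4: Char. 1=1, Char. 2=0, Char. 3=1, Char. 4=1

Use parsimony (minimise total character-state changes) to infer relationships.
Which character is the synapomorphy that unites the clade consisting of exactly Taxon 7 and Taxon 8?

Character polarity is set by the outgroup: the derived state is whichever differs from the outgroup's state, so for Char. 3 the derived state is '0', and for the remaining characters it is '1'.
Char. 1: derived state '1' in Taxon 4, Taxon 7, and Taxon 8 only — synapomorphy for {Taxon 4, Taxon 7, Taxon 8}.
Char. 2 (derived state '1') is unique to Taxon 1 (autapomorphy; uninformative for grouping).
Only Taxon 7 and Taxon 8 show the derived state '0' for Char. 3, supporting them as a clade.
All ingroup taxa share the derived state '1' for Char. 4; it defines the ingroup but does not resolve relationships within it.
Most parsimonious ingroup topology: (Taxon 1,((Taxon 7,Taxon 8),Taxon 4)).
The clade {Taxon 7, Taxon 8} is supported by Char. 3: its derived state '0' occurs in exactly those taxa and in no other taxon (including the outgroup).

Char. 3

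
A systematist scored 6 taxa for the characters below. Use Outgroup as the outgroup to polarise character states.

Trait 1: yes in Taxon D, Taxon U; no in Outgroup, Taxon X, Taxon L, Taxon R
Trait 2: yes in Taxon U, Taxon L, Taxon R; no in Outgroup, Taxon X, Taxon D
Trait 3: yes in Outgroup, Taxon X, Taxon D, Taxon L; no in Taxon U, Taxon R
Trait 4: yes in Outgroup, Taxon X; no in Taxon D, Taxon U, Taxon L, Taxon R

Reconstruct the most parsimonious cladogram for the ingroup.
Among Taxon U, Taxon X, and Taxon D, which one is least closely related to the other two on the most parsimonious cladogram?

Character polarity is set by the outgroup: the derived state is whichever differs from the outgroup's state, so for Trait 3, Trait 4 the derived state is 'no', and for the remaining characters it is 'yes'.
Trait 1 groups Taxon D and Taxon U, which is incompatible with the clades supported by the remaining characters; treating it as convergent (homoplasy) costs fewer steps than any alternative tree.
Trait 2 (derived state 'yes') is shared by Taxon L, Taxon R, and Taxon U — a synapomorphy uniting that clade.
Trait 3 (derived state 'no') is shared by Taxon R and Taxon U — a synapomorphy uniting that clade.
Only Taxon D, Taxon L, Taxon R, and Taxon U show the derived state 'no' for Trait 4, supporting them as a clade.
Most parsimonious ingroup topology: (Taxon X,(Taxon D,((Taxon U,Taxon R),Taxon L))).
Taxon U and Taxon D share a more recent common ancestor with each other than either does with Taxon X, so Taxon X is the least closely related of the three.

Taxon X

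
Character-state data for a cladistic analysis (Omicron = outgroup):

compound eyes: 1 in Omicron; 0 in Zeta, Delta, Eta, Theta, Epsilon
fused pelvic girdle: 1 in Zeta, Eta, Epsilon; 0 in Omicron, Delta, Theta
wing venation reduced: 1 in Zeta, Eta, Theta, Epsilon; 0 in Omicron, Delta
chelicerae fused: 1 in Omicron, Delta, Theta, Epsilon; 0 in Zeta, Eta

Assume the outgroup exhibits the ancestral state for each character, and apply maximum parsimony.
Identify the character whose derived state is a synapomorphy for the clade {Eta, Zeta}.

chelicerae fused

Character polarity is set by the outgroup: the derived state is whichever differs from the outgroup's state, so for compound eyes, chelicerae fused the derived state is '0', and for the remaining characters it is '1'.
All ingroup taxa share the derived state '0' for compound eyes; it defines the ingroup but does not resolve relationships within it.
Only Epsilon, Eta, and Zeta show the derived state '1' for fused pelvic girdle, supporting them as a clade.
Only Epsilon, Eta, Theta, and Zeta show the derived state '1' for wing venation reduced, supporting them as a clade.
Only Eta and Zeta show the derived state '0' for chelicerae fused, supporting them as a clade.
Most parsimonious ingroup topology: ((((Zeta,Eta),Epsilon),Theta),Delta).
The clade {Eta, Zeta} is supported by chelicerae fused: its derived state '0' occurs in exactly those taxa and in no other taxon (including the outgroup).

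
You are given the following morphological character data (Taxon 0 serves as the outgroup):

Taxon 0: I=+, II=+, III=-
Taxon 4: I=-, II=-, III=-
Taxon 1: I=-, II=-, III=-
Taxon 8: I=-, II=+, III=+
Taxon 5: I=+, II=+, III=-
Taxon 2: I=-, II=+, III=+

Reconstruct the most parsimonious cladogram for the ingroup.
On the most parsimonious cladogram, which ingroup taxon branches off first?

Character polarity is set by the outgroup: the derived state is whichever differs from the outgroup's state, so for I, II the derived state is '-', and for the remaining characters it is '+'.
I: derived state '-' in Taxon 1, Taxon 2, Taxon 4, and Taxon 8 only — synapomorphy for {Taxon 1, Taxon 2, Taxon 4, Taxon 8}.
II (derived state '-') is shared by Taxon 1 and Taxon 4 — a synapomorphy uniting that clade.
III: derived state '+' in Taxon 2 and Taxon 8 only — synapomorphy for {Taxon 2, Taxon 8}.
Most parsimonious ingroup topology: (((Taxon 4,Taxon 1),(Taxon 8,Taxon 2)),Taxon 5).
Taxon 5 is sister to the clade containing all other ingroup taxa, so it is the earliest-diverging (most basal) ingroup lineage.

Taxon 5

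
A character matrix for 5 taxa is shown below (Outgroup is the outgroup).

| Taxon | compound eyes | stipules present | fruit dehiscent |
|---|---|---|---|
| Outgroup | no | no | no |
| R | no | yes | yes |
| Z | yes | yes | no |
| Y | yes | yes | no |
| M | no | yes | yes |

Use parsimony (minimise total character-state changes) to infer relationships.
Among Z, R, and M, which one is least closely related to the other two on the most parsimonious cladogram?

The outgroup has state 'no' for every character, so 'yes' is the derived state throughout.
compound eyes: derived state 'yes' in Y and Z only — synapomorphy for {Y, Z}.
All ingroup taxa share the derived state 'yes' for stipules present; it defines the ingroup but does not resolve relationships within it.
Only M and R show the derived state 'yes' for fruit dehiscent, supporting them as a clade.
Most parsimonious ingroup topology: ((R,M),(Z,Y)).
R and M share a more recent common ancestor with each other than either does with Z, so Z is the least closely related of the three.

Z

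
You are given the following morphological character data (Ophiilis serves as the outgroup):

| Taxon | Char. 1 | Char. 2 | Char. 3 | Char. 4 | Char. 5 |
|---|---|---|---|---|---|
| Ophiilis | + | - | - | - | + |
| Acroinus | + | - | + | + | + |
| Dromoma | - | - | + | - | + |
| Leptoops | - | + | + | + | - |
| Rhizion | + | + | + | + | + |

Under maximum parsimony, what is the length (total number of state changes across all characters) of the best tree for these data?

Character polarity is set by the outgroup: the derived state is whichever differs from the outgroup's state, so for Char. 1, Char. 5 the derived state is '-', and for the remaining characters it is '+'.
Char. 1 (state '-') occurs in Dromoma and Leptoops but conflicts with the nesting implied by the other characters — most parsimoniously interpreted as homoplasy.
Only Leptoops and Rhizion show the derived state '+' for Char. 2, supporting them as a clade.
Char. 3 (derived state '+') is shared by all ingroup taxa — unites the whole ingroup.
Char. 4 (derived state '+') is shared by Acroinus, Leptoops, and Rhizion — a synapomorphy uniting that clade.
Char. 5: derived state '-' in Leptoops only — an autapomorphy, so it tells us nothing about relationships among taxa.
Most parsimonious ingroup topology: ((Acroinus,(Leptoops,Rhizion)),Dromoma).
Changes per character on this tree: Char. 1: 2; Char. 2: 1; Char. 3: 1; Char. 4: 1; Char. 5: 1.
Total = 6.

6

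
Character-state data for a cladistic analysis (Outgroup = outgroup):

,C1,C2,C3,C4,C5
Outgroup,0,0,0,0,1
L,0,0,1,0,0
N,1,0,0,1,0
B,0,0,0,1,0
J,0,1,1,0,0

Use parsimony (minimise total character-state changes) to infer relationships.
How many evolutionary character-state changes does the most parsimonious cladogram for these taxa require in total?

Character polarity is set by the outgroup: the derived state is whichever differs from the outgroup's state, so for C5 the derived state is '0', and for the remaining characters it is '1'.
C1 (derived state '1') is unique to N (autapomorphy; uninformative for grouping).
C2: derived state '1' in J only — an autapomorphy, so it tells us nothing about relationships among taxa.
C3: derived state '1' in J and L only — synapomorphy for {J, L}.
C4 (derived state '1') is shared by B and N — a synapomorphy uniting that clade.
All ingroup taxa share the derived state '0' for C5; it defines the ingroup but does not resolve relationships within it.
Most parsimonious ingroup topology: ((L,J),(N,B)).
Changes per character on this tree: C1: 1; C2: 1; C3: 1; C4: 1; C5: 1.
Total = 5.

5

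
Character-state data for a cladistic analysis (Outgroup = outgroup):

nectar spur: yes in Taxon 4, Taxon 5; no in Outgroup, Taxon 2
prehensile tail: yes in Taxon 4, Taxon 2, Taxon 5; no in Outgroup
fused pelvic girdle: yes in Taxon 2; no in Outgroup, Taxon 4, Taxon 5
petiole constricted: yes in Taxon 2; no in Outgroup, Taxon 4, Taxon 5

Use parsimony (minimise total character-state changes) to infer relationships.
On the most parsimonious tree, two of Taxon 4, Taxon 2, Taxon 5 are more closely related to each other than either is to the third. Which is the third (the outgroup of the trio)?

The outgroup has state 'no' for every character, so 'yes' is the derived state throughout.
Only Taxon 4 and Taxon 5 show the derived state 'yes' for nectar spur, supporting them as a clade.
prehensile tail (derived state 'yes') is shared by all ingroup taxa — unites the whole ingroup.
fused pelvic girdle: derived state 'yes' in Taxon 2 only — an autapomorphy, so it tells us nothing about relationships among taxa.
petiole constricted (derived state 'yes') is unique to Taxon 2 (autapomorphy; uninformative for grouping).
Most parsimonious ingroup topology: ((Taxon 4,Taxon 5),Taxon 2).
Taxon 5 and Taxon 4 share a more recent common ancestor with each other than either does with Taxon 2, so Taxon 2 is the least closely related of the three.

Taxon 2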